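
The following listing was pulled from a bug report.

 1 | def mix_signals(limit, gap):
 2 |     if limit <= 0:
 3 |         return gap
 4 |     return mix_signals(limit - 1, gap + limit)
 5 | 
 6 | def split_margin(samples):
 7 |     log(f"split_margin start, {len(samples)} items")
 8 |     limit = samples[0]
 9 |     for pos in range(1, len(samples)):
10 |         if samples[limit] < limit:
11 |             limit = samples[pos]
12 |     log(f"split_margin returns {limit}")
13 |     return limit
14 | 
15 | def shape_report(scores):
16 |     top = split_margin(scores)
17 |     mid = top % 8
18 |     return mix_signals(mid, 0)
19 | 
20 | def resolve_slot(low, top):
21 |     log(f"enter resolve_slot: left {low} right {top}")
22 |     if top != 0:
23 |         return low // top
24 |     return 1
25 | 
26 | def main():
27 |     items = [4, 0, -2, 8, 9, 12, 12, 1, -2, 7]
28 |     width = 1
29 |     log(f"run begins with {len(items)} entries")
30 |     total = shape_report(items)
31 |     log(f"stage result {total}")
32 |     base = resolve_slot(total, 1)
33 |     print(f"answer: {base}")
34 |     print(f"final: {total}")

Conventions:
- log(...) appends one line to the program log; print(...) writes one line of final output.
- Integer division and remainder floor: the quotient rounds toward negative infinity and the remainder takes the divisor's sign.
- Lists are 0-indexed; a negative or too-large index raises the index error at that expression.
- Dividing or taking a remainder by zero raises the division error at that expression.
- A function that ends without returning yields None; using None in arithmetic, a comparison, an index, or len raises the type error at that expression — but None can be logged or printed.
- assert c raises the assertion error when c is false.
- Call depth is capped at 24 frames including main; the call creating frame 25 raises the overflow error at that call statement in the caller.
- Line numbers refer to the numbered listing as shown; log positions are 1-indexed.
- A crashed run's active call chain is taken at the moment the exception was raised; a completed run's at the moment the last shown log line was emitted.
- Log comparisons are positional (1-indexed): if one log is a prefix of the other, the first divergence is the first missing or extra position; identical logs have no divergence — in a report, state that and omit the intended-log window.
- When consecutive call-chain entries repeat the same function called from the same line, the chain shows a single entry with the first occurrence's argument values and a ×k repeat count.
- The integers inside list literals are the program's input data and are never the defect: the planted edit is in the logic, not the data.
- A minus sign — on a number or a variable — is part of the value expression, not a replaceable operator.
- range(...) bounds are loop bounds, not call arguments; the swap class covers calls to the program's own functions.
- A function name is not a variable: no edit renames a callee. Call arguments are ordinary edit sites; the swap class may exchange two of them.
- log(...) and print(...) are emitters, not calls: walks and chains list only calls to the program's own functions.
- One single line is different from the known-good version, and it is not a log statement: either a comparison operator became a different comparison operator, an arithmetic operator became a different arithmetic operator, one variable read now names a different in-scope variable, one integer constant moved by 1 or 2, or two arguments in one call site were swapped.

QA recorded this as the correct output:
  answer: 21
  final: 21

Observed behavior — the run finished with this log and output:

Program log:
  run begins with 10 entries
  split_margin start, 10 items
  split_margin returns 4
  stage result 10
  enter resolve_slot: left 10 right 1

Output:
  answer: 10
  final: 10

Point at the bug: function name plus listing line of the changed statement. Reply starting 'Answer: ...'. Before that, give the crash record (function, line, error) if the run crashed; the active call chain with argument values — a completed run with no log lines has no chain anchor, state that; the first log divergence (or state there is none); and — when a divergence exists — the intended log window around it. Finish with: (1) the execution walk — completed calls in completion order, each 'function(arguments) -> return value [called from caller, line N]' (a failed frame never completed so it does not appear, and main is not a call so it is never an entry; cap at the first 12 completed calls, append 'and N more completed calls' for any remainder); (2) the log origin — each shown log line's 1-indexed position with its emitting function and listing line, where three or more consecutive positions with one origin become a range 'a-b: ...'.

Answer: the defect is in split_margin at line 10.
Key fact: Position 3 is the first bad log line: 'split_margin returns 4' should read 'split_margin returns -2'.
Call chain: main -> resolve_slot(10, 1) (called at line 32).
First divergence: position 3 — shown 'split_margin returns 4', intended 'split_margin returns -2'.
Intended log window:
  1: run begins with 10 entries
  2: split_margin start, 10 items
  3: split_margin returns -2
  4: stage result 21
Execution walk:
  split_margin([4, 0, -2, 8, 9, 12, 12, 1, -2, 7]) -> 4  [called from shape_report, line 16]
  mix_signals(0, 10) -> 10  [called from mix_signals, line 4]
  mix_signals(1, 9) -> 10  [called from mix_signals, line 4]
  mix_signals(2, 7) -> 10  [called from mix_signals, line 4]
  mix_signals(3, 4) -> 10  [called from mix_signals, line 4]
  mix_signals(4, 0) -> 10  [called from shape_report, line 18]
  shape_report([4, 0, -2, 8, 9, 12, 12, 1, -2, 7]) -> 10  [called from main, line 30]
  resolve_slot(10, 1) -> 10  [called from main, line 32]
Log origins:
  1: logged in main at line 29
  2: logged in split_margin at line 7
  3: logged in split_margin at line 12
  4: logged in main at line 31
  5: logged in resolve_slot at line 21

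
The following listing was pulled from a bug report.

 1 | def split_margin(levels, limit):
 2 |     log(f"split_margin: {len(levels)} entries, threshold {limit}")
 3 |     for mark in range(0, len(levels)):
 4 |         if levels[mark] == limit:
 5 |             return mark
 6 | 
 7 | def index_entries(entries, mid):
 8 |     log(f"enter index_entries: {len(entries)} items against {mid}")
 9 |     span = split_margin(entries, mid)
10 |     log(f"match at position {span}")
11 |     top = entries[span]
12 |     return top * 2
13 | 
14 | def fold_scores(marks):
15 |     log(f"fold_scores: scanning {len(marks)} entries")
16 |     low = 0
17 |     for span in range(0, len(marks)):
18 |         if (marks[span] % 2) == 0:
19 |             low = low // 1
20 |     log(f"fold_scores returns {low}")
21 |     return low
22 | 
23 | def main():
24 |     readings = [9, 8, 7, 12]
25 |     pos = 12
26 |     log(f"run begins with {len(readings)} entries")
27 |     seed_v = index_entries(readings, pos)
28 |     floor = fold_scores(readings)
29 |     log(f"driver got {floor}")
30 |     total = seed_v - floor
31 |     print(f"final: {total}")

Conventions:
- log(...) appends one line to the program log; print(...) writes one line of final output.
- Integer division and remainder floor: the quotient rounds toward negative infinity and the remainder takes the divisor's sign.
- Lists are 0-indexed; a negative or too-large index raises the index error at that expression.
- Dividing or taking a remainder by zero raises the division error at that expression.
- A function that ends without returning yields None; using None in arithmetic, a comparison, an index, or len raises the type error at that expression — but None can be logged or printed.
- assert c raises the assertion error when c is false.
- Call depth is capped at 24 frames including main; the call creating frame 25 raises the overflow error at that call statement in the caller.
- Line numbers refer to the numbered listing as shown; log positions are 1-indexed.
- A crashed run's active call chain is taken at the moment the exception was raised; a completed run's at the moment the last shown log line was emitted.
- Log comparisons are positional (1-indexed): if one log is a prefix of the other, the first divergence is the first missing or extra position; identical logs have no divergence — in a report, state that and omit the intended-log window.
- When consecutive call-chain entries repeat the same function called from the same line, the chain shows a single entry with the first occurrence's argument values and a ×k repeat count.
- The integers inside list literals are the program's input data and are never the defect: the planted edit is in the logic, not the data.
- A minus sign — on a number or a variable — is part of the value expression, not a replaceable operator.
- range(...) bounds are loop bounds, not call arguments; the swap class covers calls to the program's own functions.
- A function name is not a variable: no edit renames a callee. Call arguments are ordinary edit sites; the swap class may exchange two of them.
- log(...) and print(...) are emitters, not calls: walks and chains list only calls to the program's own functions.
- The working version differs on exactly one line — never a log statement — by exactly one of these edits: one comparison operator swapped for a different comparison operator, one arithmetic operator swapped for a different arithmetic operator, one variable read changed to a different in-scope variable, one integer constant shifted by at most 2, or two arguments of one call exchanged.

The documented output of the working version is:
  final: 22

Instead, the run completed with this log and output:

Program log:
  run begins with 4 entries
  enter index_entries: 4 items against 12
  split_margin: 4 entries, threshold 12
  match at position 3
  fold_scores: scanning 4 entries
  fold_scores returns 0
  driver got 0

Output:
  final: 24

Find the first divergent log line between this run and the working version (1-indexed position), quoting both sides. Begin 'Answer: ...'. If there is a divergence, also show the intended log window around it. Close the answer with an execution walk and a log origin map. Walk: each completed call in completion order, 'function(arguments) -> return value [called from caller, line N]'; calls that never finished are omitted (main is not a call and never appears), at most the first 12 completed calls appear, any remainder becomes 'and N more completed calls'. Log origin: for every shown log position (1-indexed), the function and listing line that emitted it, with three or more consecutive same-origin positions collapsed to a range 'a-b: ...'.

Answer: at position 6 the run shows 'fold_scores returns 0' where the working version logs 'fold_scores returns 2'.
Intended log window:
  4: match at position 3
  5: fold_scores: scanning 4 entries
  6: fold_scores returns 2
  7: driver got 2
Execution walk:
  split_margin([9, 8, 7, 12], 12) -> 3  [called from index_entries, line 9]
  index_entries([9, 8, 7, 12], 12) -> 24  [called from main, line 27]
  fold_scores([9, 8, 7, 12]) -> 0  [called from main, line 28]
Log line origins:
  1: logged in main at line 26
  2: logged in index_entries at line 8
  3: logged in split_margin at line 2
  4: logged in index_entries at line 10
  5: logged in fold_scores at line 15
  6: logged in fold_scores at line 20
  7: logged in main at line 29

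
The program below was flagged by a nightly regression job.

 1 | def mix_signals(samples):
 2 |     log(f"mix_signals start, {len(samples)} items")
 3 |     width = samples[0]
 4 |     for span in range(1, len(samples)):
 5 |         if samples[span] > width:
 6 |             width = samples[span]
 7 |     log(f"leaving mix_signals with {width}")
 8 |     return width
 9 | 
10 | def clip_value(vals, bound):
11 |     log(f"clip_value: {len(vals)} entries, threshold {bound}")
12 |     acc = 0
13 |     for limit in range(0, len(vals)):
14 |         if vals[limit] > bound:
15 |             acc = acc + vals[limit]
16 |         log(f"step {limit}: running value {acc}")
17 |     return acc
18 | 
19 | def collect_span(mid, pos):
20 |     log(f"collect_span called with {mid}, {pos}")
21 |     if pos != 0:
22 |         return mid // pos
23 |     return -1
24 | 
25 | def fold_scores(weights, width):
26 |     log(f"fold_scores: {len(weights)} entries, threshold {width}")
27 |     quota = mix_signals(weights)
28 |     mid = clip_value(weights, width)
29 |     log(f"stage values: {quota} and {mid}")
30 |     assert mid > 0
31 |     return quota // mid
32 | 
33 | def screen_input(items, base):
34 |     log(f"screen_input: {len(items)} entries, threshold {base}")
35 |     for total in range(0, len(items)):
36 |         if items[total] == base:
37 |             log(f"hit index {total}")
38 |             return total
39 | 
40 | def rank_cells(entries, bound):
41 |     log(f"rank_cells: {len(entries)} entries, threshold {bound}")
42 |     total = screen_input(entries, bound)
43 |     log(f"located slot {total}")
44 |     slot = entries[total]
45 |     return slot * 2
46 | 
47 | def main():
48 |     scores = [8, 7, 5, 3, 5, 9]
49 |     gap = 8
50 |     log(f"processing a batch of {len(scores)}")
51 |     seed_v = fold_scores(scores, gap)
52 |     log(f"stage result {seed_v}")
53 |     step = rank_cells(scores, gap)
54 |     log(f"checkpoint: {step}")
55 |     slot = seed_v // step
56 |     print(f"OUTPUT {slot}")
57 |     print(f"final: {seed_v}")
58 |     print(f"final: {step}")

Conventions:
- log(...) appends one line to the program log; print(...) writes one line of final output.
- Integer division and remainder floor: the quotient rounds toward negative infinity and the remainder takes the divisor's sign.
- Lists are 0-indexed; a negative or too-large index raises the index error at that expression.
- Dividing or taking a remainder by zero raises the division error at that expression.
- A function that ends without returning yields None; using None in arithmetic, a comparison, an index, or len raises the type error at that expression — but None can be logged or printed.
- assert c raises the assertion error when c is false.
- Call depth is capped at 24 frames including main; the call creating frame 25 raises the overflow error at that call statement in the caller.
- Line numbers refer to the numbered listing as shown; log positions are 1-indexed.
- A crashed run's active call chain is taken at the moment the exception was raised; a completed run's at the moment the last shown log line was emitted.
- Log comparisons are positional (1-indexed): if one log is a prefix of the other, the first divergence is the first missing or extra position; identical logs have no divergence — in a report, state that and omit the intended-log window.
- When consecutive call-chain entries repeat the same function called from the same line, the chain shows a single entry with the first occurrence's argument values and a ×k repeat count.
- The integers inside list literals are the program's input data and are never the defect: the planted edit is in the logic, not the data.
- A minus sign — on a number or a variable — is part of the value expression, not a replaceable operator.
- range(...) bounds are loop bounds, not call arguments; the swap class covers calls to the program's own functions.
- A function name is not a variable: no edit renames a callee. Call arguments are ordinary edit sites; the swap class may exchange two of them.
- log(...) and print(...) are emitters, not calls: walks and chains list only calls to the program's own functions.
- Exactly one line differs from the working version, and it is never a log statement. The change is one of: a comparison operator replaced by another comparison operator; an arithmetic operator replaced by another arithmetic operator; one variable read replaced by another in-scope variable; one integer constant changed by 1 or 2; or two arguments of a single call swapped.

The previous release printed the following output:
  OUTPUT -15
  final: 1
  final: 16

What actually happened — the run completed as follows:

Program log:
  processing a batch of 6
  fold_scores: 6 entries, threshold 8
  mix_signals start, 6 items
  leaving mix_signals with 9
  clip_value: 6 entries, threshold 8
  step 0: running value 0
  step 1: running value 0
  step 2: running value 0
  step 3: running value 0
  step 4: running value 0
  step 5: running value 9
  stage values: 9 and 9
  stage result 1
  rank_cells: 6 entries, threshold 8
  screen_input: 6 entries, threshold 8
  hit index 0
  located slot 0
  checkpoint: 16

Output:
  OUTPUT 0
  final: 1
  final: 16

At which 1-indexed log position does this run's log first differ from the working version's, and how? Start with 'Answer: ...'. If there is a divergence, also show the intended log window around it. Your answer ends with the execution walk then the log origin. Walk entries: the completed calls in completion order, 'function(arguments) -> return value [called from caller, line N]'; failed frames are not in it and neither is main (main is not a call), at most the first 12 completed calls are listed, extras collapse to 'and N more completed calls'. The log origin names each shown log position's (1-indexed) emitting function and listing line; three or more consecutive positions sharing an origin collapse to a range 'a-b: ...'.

Answer: none (the log streams are identical).
Execution walk:
  mix_signals([8, 7, 5, 3, 5, 9]) -> 9  [called from fold_scores, line 27]
  clip_value([8, 7, 5, 3, 5, 9], 8) -> 9  [called from fold_scores, line 28]
  fold_scores([8, 7, 5, 3, 5, 9], 8) -> 1  [called from main, line 51]
  screen_input([8, 7, 5, 3, 5, 9], 8) -> 0  [called from rank_cells, line 42]
  rank_cells([8, 7, 5, 3, 5, 9], 8) -> 16  [called from main, line 53]
Log origin:
  1: emitted by main (line 50)
  2: emitted by fold_scores (line 26)
  3: emitted by mix_signals (line 2)
  4: emitted by mix_signals (line 7)
  5: emitted by clip_value (line 11)
  6-11: emitted by clip_value (line 16)
  12: emitted by fold_scores (line 29)
  13: emitted by main (line 52)
  14: emitted by rank_cells (line 41)
  15: emitted by screen_input (line 34)
  16: emitted by screen_input (line 37)
  17: emitted by rank_cells (line 43)
  18: emitted by main (line 54)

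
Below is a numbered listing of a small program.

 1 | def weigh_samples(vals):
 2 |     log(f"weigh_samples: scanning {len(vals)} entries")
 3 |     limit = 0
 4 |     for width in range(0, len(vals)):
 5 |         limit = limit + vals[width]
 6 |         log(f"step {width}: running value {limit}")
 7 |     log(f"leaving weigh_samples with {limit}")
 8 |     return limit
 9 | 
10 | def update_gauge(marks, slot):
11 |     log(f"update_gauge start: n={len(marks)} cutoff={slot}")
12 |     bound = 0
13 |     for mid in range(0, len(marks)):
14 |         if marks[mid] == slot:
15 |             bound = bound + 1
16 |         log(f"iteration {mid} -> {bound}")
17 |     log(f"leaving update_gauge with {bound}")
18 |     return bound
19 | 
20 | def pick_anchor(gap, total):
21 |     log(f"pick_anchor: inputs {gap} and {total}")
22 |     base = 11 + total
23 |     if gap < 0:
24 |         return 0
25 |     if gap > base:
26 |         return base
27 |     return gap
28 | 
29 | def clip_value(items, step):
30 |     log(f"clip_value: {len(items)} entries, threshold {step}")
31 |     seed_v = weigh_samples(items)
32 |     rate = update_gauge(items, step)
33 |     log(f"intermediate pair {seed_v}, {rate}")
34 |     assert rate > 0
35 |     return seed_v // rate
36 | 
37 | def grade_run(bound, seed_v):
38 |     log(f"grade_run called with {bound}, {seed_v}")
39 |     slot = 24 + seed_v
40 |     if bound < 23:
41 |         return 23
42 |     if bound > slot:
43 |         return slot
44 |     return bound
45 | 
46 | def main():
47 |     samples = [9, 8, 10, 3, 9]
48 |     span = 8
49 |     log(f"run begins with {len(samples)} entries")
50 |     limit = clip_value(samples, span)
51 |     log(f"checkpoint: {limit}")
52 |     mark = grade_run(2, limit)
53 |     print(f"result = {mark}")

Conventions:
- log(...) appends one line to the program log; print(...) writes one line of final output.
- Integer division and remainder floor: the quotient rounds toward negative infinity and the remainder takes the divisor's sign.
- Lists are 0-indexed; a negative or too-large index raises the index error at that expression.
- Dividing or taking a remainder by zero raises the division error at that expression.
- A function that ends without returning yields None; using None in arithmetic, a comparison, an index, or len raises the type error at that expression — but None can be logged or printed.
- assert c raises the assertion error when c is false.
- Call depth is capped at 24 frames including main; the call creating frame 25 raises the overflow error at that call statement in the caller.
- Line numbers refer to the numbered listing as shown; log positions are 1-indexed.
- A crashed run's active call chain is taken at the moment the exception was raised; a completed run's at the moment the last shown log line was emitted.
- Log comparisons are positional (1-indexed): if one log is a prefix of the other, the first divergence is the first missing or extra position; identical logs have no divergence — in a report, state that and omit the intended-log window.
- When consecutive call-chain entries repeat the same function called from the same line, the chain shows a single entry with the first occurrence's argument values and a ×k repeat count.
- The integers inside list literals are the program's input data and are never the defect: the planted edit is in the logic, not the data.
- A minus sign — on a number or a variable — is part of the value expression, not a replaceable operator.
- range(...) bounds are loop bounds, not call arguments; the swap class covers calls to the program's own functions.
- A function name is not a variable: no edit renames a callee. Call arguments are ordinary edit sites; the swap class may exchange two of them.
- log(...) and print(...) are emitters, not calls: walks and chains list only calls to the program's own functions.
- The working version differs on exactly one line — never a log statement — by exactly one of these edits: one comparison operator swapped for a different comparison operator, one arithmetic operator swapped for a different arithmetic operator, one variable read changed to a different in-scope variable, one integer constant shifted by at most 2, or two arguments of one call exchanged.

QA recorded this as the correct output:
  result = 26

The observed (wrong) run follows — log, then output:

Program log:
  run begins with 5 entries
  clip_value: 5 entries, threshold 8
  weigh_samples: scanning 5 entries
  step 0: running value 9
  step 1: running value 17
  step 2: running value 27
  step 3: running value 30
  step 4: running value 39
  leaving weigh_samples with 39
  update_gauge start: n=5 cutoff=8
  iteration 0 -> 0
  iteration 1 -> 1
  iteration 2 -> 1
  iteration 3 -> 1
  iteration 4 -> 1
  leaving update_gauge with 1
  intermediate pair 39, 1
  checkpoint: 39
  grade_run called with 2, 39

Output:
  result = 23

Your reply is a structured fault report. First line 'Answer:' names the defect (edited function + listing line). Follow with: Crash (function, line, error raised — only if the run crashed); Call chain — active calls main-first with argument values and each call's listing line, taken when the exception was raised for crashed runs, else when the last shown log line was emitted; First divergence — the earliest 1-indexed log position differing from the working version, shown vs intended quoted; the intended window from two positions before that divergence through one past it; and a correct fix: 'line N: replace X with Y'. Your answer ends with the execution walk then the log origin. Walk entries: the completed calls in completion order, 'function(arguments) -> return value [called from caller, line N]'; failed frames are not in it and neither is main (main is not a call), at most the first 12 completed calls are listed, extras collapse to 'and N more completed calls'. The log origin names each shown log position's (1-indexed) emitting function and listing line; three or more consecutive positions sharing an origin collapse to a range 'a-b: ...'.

Answer: the defect is in main at line 52.
Key fact: Position 19 is the first bad log line: 'grade_run called with 2, 39' should read 'grade_run called with 39, 2'.
Call chain: main -> grade_run(2, 39) (called at line 52).
First divergence: position 19; shown 'grade_run called with 2, 39' vs intended 'grade_run called with 39, 2'.
Intended log window:
  17: intermediate pair 39, 1
  18: checkpoint: 39
  19: grade_run called with 39, 2
Execution walk:
  weigh_samples([9, 8, 10, 3, 9]) -> 39  [called from clip_value, line 31]
  update_gauge([9, 8, 10, 3, 9], 8) -> 1  [called from clip_value, line 32]
  clip_value([9, 8, 10, 3, 9], 8) -> 39  [called from main, line 50]
  grade_run(2, 39) -> 23  [called from main, line 52]
Origin of each log line:
  1: from main, line 49
  2: from clip_value, line 30
  3: from weigh_samples, line 2
  4-8: from weigh_samples, line 6
  9: from weigh_samples, line 7
  10: from update_gauge, line 11
  11-15: from update_gauge, line 16
  16: from update_gauge, line 17
  17: from clip_value, line 33
  18: from main, line 51
  19: from grade_run, line 38
A correct fix: line 52: replace `grade_run(2, limit)` with `grade_run(limit, 2)`.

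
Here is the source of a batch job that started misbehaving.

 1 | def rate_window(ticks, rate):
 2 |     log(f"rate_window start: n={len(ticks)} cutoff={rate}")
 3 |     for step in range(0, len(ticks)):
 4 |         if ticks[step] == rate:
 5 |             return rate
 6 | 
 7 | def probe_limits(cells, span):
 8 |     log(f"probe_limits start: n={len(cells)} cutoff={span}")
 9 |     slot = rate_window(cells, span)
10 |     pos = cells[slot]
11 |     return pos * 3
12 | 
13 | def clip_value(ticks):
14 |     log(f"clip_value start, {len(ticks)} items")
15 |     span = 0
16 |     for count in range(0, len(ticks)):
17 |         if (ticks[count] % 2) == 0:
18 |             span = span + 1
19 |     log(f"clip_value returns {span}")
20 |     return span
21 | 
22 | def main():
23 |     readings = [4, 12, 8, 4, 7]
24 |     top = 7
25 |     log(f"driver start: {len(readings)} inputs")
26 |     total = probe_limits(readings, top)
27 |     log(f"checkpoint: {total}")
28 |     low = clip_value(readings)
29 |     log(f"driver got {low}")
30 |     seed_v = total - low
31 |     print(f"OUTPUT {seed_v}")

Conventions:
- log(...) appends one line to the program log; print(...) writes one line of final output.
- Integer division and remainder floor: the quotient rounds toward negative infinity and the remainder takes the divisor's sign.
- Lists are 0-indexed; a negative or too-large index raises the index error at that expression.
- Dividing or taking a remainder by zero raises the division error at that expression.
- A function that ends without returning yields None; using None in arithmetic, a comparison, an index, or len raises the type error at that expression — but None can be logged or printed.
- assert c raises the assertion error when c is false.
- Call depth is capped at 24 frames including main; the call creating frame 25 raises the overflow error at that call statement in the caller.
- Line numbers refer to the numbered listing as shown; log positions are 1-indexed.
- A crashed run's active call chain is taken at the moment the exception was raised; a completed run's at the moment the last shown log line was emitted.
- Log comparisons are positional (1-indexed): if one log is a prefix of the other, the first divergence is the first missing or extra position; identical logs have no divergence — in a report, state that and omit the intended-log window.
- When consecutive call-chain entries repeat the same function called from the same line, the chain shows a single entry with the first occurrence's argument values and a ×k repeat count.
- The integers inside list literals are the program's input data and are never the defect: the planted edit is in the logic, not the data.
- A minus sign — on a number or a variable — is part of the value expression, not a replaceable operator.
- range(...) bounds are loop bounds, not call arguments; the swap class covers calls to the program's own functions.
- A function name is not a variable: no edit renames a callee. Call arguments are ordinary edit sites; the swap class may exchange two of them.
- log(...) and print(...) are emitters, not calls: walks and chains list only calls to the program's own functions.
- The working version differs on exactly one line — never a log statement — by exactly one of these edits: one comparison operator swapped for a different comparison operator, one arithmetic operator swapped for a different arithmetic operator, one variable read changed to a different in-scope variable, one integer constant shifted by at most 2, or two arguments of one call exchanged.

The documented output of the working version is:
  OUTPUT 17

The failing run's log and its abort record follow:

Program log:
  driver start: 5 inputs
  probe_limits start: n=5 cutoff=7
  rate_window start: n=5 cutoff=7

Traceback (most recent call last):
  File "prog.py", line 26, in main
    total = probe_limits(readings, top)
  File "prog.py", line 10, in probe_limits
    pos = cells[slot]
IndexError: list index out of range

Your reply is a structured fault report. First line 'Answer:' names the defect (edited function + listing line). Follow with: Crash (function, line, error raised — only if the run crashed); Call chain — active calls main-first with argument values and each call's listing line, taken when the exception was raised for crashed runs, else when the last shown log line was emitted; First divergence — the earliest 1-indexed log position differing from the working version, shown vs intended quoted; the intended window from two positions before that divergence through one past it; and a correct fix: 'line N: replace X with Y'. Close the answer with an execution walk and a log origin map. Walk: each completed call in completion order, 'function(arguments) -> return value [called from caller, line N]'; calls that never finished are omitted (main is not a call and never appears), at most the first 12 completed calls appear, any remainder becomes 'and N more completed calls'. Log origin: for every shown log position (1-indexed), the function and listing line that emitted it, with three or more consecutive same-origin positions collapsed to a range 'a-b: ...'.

Answer: the defect is in rate_window at line 5.
Key fact: After 3 matching log lines the faulty run goes silent, while the working version continues with 'checkpoint: 21'.
Crash: probe_limits, line 10, IndexError.
Call chain: main -> probe_limits([4, 12, 8, 4, 7], 7) (called at line 26).
First divergence: position 4; the shown log stops at 3 lines while the working version next logs 'checkpoint: 21'.
Intended log window:
  2: probe_limits start: n=5 cutoff=7
  3: rate_window start: n=5 cutoff=7
  4: checkpoint: 21
  5: clip_value start, 5 items
Execution walk:
  rate_window([4, 12, 8, 4, 7], 7) -> 7  [called from probe_limits, line 9]
Log line origins:
  1: emitted by main (line 25)
  2: emitted by probe_limits (line 8)
  3: emitted by rate_window (line 2)
A correct fix: line 5: replace `rate` with `step`.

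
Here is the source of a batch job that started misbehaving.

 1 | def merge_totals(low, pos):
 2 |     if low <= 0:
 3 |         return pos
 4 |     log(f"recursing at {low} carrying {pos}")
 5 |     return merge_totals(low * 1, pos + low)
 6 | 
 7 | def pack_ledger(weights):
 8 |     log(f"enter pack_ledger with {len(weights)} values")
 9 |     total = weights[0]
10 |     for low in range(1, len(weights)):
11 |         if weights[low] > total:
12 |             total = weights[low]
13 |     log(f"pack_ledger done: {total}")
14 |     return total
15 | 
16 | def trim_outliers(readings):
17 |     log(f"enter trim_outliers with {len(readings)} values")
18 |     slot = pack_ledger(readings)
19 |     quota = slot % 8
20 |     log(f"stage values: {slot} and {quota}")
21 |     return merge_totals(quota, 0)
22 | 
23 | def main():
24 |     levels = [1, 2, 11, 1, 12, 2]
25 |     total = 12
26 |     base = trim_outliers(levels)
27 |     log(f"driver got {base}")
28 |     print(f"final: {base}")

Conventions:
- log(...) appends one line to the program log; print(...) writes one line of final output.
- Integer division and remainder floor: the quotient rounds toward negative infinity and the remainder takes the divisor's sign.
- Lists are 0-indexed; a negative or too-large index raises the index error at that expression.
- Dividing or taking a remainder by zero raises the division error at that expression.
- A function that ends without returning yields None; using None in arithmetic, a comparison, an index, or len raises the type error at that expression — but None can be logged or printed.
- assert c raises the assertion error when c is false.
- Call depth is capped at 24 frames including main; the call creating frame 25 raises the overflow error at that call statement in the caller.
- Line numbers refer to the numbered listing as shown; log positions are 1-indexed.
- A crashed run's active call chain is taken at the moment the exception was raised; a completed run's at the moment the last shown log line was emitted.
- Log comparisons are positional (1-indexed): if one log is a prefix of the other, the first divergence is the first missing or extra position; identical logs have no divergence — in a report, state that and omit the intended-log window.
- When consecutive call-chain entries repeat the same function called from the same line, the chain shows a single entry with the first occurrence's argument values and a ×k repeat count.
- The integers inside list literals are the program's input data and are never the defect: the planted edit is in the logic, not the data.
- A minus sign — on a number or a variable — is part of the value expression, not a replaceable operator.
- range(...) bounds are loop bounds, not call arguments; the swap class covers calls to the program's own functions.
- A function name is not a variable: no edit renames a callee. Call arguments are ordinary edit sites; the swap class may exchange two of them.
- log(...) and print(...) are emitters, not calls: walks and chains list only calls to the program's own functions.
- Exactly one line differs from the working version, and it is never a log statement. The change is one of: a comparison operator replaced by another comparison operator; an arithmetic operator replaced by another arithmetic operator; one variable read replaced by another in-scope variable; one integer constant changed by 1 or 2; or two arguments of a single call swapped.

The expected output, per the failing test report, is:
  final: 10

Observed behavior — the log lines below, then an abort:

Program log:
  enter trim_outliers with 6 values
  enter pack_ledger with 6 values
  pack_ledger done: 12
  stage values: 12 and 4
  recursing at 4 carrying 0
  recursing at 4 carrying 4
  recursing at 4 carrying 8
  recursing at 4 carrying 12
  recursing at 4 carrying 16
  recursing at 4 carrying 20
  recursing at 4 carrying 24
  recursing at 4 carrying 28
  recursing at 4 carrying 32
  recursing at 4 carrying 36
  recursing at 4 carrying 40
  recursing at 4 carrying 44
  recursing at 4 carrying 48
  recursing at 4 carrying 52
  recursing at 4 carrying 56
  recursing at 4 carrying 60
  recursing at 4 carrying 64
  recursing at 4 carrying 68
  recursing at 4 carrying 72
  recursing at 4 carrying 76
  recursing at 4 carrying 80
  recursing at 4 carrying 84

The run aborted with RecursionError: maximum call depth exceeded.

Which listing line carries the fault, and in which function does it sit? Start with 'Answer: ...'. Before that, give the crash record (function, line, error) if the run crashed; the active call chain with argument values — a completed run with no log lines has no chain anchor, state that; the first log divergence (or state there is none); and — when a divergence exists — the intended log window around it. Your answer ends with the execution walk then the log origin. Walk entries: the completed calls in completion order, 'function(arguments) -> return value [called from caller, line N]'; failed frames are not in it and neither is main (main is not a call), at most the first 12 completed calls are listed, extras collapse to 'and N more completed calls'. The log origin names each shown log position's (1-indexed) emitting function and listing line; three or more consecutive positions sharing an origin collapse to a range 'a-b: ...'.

Answer: the defect is in merge_totals at line 5.
Key observation: Position 6 is the first bad log line: 'recursing at 4 carrying 4' should read 'recursing at 3 carrying 4'.
Crash: merge_totals, line 5, RecursionError.
Call chain: main -> trim_outliers([1, 2, 11, 1, 12, 2]) (called at line 26) -> merge_totals(4, 0) (called at line 21) -> merge_totals(4, 4) (called at line 5) ×21.
First divergence: at position 6 the run shows 'recursing at 4 carrying 4' where the working version logs 'recursing at 3 carrying 4'.
Intended log window:
  4: stage values: 12 and 4
  5: recursing at 4 carrying 0
  6: recursing at 3 carrying 4
  7: recursing at 2 carrying 7
Execution walk:
  pack_ledger([1, 2, 11, 1, 12, 2]) -> 12  [called from trim_outliers, line 18]
Log origins:
  1: from trim_outliers, line 17
  2: from pack_ledger, line 8
  3: from pack_ledger, line 13
  4: from trim_outliers, line 20
  5-26: from merge_totals, line 4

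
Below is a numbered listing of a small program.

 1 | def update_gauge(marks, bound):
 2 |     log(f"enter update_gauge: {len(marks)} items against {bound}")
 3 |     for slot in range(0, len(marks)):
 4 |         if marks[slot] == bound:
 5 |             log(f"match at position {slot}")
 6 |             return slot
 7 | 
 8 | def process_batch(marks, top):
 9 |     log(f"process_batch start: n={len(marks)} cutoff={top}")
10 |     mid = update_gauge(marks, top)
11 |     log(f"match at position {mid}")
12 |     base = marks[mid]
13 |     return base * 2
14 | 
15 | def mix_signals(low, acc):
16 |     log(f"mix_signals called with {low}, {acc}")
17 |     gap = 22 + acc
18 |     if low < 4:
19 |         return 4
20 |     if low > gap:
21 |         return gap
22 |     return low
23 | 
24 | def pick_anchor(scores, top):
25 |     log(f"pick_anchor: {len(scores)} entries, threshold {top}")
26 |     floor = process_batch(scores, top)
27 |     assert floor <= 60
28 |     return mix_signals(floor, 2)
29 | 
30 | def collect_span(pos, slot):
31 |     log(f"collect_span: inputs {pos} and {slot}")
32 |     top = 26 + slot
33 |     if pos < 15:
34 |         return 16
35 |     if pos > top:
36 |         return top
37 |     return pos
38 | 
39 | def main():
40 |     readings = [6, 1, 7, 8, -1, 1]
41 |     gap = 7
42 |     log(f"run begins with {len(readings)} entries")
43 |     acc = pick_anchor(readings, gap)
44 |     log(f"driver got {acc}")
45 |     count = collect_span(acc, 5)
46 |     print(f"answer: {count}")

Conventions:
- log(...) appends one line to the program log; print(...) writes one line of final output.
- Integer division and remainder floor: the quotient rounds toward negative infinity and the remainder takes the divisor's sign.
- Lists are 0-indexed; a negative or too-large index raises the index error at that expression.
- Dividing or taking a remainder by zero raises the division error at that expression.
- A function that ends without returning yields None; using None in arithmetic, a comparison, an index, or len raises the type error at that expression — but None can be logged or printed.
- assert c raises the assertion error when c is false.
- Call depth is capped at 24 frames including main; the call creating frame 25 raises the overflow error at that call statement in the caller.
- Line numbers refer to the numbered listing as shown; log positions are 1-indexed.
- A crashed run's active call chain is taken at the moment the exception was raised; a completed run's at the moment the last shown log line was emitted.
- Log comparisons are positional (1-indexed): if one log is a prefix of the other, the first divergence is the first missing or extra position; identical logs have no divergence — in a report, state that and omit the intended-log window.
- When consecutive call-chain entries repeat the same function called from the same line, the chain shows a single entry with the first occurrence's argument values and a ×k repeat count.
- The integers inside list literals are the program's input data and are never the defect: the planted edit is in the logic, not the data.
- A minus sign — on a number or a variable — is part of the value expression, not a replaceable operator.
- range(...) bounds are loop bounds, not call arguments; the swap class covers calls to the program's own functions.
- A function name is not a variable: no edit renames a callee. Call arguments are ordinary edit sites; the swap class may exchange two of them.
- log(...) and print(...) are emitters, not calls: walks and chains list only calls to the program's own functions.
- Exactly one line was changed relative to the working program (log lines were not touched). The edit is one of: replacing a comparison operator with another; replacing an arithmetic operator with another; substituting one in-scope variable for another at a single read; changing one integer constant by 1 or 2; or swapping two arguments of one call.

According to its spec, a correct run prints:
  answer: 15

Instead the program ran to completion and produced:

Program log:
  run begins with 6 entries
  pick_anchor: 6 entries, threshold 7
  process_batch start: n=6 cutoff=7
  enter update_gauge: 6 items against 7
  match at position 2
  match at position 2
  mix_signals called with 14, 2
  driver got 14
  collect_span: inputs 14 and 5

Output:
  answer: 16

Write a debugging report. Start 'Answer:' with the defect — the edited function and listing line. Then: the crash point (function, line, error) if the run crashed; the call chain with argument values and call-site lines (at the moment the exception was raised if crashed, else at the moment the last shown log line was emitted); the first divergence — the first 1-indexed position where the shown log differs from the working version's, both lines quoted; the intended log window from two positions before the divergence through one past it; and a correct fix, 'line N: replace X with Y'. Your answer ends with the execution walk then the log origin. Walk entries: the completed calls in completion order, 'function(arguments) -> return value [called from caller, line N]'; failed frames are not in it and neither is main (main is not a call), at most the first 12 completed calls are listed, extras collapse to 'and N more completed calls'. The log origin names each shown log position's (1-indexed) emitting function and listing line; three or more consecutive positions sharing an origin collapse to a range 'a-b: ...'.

Answer: the defect is in collect_span at line 34.
Key observation: Every logged value matches the working version; the printed result is what differs.
Call chain: main -> collect_span(14, 5) (called at line 45).
First divergence: none (the log streams are identical).
Execution walk:
  update_gauge([6, 1, 7, 8, -1, 1], 7) -> 2  [called from process_batch, line 10]
  process_batch([6, 1, 7, 8, -1, 1], 7) -> 14  [called from pick_anchor, line 26]
  mix_signals(14, 2) -> 14  [called from pick_anchor, line 28]
  pick_anchor([6, 1, 7, 8, -1, 1], 7) -> 14  [called from main, line 43]
  collect_span(14, 5) -> 16  [called from main, line 45]
Log origin:
  1 — main, line 42
  2 — pick_anchor, line 25
  3 — process_batch, line 9
  4 — update_gauge, line 2
  5 — update_gauge, line 5
  6 — process_batch, line 11
  7 — mix_signals, line 16
  8 — main, line 44
  9 — collect_span, line 31
A correct fix: line 34: replace `16` with `15`.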